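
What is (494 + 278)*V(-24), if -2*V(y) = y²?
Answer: -222336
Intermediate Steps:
V(y) = -y²/2
(494 + 278)*V(-24) = (494 + 278)*(-½*(-24)²) = 772*(-½*576) = 772*(-288) = -222336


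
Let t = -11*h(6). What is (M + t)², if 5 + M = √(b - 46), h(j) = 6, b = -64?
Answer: (71 - I*√110)² ≈ 4931.0 - 1489.3*I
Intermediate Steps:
M = -5 + I*√110 (M = -5 + √(-64 - 46) = -5 + √(-110) = -5 + I*√110 ≈ -5.0 + 10.488*I)
t = -66 (t = -11*6 = -66)
(M + t)² = ((-5 + I*√110) - 66)² = (-71 + I*√110)²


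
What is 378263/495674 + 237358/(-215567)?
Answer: -3282833561/9713723378 ≈ -0.33796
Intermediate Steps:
378263/495674 + 237358/(-215567) = 378263*(1/495674) + 237358*(-1/215567) = 378263/495674 - 21578/19597 = -3282833561/9713723378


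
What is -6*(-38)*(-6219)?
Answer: -1417932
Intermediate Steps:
-6*(-38)*(-6219) = 228*(-6219) = -1417932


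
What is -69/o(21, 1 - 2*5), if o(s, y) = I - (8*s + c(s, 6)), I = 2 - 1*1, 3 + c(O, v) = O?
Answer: 69/185 ≈ 0.37297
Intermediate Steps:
c(O, v) = -3 + O
I = 1 (I = 2 - 1 = 1)
o(s, y) = 4 - 9*s (o(s, y) = 1 - (8*s + (-3 + s)) = 1 - (-3 + 9*s) = 1 + (3 - 9*s) = 4 - 9*s)
-69/o(21, 1 - 2*5) = -69/(4 - 9*21) = -69/(4 - 189) = -69/(-185) = -69*(-1/185) = 69/185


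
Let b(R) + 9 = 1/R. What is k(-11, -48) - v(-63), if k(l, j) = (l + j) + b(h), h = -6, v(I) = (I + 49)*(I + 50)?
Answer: -1501/6 ≈ -250.17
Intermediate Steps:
v(I) = (49 + I)*(50 + I)
b(R) = -9 + 1/R
k(l, j) = -55/6 + j + l (k(l, j) = (l + j) + (-9 + 1/(-6)) = (j + l) + (-9 - ⅙) = (j + l) - 55/6 = -55/6 + j + l)
k(-11, -48) - v(-63) = (-55/6 - 48 - 11) - (2450 + (-63)² + 99*(-63)) = -409/6 - (2450 + 3969 - 6237) = -409/6 - 1*182 = -409/6 - 182 = -1501/6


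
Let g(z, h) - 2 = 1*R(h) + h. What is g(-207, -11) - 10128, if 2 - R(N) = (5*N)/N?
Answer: -10140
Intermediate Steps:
R(N) = -3 (R(N) = 2 - 5*N/N = 2 - 1*5 = 2 - 5 = -3)
g(z, h) = -1 + h (g(z, h) = 2 + (1*(-3) + h) = 2 + (-3 + h) = -1 + h)
g(-207, -11) - 10128 = (-1 - 11) - 10128 = -12 - 10128 = -10140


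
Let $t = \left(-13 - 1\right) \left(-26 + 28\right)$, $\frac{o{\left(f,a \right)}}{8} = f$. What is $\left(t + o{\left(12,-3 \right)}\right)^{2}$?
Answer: $4624$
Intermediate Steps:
$o{\left(f,a \right)} = 8 f$
$t = -28$ ($t = \left(-14\right) 2 = -28$)
$\left(t + o{\left(12,-3 \right)}\right)^{2} = \left(-28 + 8 \cdot 12\right)^{2} = \left(-28 + 96\right)^{2} = 68^{2} = 4624$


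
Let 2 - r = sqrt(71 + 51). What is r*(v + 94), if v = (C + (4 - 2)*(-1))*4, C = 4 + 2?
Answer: 220 - 110*sqrt(122) ≈ -994.99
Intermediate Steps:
C = 6
r = 2 - sqrt(122) (r = 2 - sqrt(71 + 51) = 2 - sqrt(122) ≈ -9.0454)
v = 16 (v = (6 + (4 - 2)*(-1))*4 = (6 + 2*(-1))*4 = (6 - 2)*4 = 4*4 = 16)
r*(v + 94) = (2 - sqrt(122))*(16 + 94) = (2 - sqrt(122))*110 = 220 - 110*sqrt(122)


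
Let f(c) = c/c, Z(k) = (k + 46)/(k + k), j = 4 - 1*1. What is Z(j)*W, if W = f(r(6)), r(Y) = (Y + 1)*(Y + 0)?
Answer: 49/6 ≈ 8.1667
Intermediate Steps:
r(Y) = Y*(1 + Y) (r(Y) = (1 + Y)*Y = Y*(1 + Y))
j = 3 (j = 4 - 1 = 3)
Z(k) = (46 + k)/(2*k) (Z(k) = (46 + k)/((2*k)) = (46 + k)*(1/(2*k)) = (46 + k)/(2*k))
f(c) = 1
W = 1
Z(j)*W = ((1/2)*(46 + 3)/3)*1 = ((1/2)*(1/3)*49)*1 = (49/6)*1 = 49/6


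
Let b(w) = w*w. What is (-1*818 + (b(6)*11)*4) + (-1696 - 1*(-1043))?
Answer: 113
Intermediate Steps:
b(w) = w**2
(-1*818 + (b(6)*11)*4) + (-1696 - 1*(-1043)) = (-1*818 + (6**2*11)*4) + (-1696 - 1*(-1043)) = (-818 + (36*11)*4) + (-1696 + 1043) = (-818 + 396*4) - 653 = (-818 + 1584) - 653 = 766 - 653 = 113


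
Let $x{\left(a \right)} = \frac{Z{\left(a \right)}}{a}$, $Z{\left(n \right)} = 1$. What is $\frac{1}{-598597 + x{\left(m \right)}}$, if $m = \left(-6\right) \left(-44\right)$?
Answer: $- \frac{264}{158029607} \approx -1.6706 \cdot 10^{-6}$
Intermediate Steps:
$m = 264$
$x{\left(a \right)} = \frac{1}{a}$ ($x{\left(a \right)} = 1 \frac{1}{a} = \frac{1}{a}$)
$\frac{1}{-598597 + x{\left(m \right)}} = \frac{1}{-598597 + \frac{1}{264}} = \frac{1}{- \frac{158029607}{264}} = - \frac{264}{158029607}$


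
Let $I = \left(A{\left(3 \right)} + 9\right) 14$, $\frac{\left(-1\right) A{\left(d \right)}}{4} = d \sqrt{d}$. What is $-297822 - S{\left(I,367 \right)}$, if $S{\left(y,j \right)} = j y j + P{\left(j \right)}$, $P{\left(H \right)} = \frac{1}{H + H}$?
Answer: $- \frac{12675178825}{734} + 22627752 \sqrt{3} \approx 2.1924 \cdot 10^{7}$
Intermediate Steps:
$A{\left(d \right)} = - 4 d^{\frac{3}{2}}$ ($A{\left(d \right)} = - 4 d \sqrt{d} = - 4 d^{\frac{3}{2}}$)
$P{\left(H \right)} = \frac{1}{2 H}$
$I = 126 - 168 \sqrt{3}$ ($I = \left(- 4 \cdot 3^{\frac{3}{2}} + 9\right) 14 = \left(- 4 \cdot 3 \sqrt{3} + 9\right) 14 = \left(- 12 \sqrt{3} + 9\right) 14 = \left(9 - 12 \sqrt{3}\right) 14 = 126 - 168 \sqrt{3} \approx -164.98$)
$S{\left(y,j \right)} = \frac{1}{2 j} + y j^{2}$ ($S{\left(y,j \right)} = j y j + \frac{1}{2 j} = y j^{2} + \frac{1}{2 j} = \frac{1}{2 j} + y j^{2}$)
$-297822 - S{\left(I,367 \right)} = -297822 - \frac{\frac{1}{2} + \left(126 - 168 \sqrt{3}\right) 367^{3}}{367} = -297822 - \frac{\frac{1}{2} + \left(126 - 168 \sqrt{3}\right) 49430863}{367} = -297822 - \frac{\frac{1}{2} + \left(6228288738 - 8304384984 \sqrt{3}\right)}{367} = -297822 - \frac{\frac{12456577477}{2} - 8304384984 \sqrt{3}}{367} = -297822 - \left(\frac{12456577477}{734} - 22627752 \sqrt{3}\right) = - \frac{12675178825}{734} + 22627752 \sqrt{3}$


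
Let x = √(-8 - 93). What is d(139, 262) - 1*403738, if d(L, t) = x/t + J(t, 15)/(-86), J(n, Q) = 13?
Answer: -34721481/86 + I*√101/262 ≈ -4.0374e+5 + 0.038358*I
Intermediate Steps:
x = I*√101 (x = √(-101) = I*√101 ≈ 10.05*I)
d(L, t) = -13/86 + I*√101/t (d(L, t) = (I*√101)/t + 13/(-86) = I*√101/t + 13*(-1/86) = I*√101/t - 13/86 = -13/86 + I*√101/t)
d(139, 262) - 1*403738 = (-13/86 + I*√101/262) - 1*403738 = (-13/86 + I*√101*(1/262)) - 403738 = (-13/86 + I*√101/262) - 403738 = -34721481/86 + I*√101/262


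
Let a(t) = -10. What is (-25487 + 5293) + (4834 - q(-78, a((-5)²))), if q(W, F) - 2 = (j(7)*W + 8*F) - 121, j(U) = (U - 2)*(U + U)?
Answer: -9701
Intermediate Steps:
j(U) = 2*U*(-2 + U) (j(U) = (-2 + U)*(2*U) = 2*U*(-2 + U))
q(W, F) = -119 + 8*F + 70*W (q(W, F) = 2 + (((2*7*(-2 + 7))*W + 8*F) - 121) = 2 + (((2*7*5)*W + 8*F) - 121) = 2 + ((70*W + 8*F) - 121) = 2 + ((8*F + 70*W) - 121) = 2 + (-121 + 8*F + 70*W) = -119 + 8*F + 70*W)
(-25487 + 5293) + (4834 - q(-78, a((-5)²))) = (-25487 + 5293) + (4834 - (-119 + 8*(-10) + 70*(-78))) = -20194 + (4834 - (-119 - 80 - 5460)) = -20194 + (4834 - 1*(-5659)) = -20194 + (4834 + 5659) = -20194 + 10493 = -9701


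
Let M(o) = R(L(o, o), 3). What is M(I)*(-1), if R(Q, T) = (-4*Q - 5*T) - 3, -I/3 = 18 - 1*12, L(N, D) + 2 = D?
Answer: -62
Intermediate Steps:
L(N, D) = -2 + D
I = -18 (I = -3*(18 - 1*12) = -3*(18 - 12) = -3*6 = -18)
R(Q, T) = -3 - 5*T - 4*Q (R(Q, T) = (-5*T - 4*Q) - 3 = -3 - 5*T - 4*Q)
M(o) = -10 - 4*o (M(o) = -3 - 5*3 - 4*(-2 + o) = -3 - 15 + (8 - 4*o) = -10 - 4*o)
M(I)*(-1) = (-10 - 4*(-18))*(-1) = (-10 + 72)*(-1) = 62*(-1) = -62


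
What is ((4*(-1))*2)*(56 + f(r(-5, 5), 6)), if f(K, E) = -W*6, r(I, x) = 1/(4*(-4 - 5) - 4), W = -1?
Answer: -496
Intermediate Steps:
r(I, x) = -1/40 (r(I, x) = 1/(4*(-9) - 4) = 1/(-36 - 4) = 1/(-40) = -1/40)
f(K, E) = 6 (f(K, E) = -1*(-1)*6 = 1*6 = 6)
((4*(-1))*2)*(56 + f(r(-5, 5), 6)) = ((4*(-1))*2)*(56 + 6) = -4*2*62 = -8*62 = -496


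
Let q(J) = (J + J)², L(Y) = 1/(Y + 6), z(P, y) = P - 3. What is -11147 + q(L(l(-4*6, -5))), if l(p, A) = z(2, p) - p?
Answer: -9374623/841 ≈ -11147.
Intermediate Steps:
z(P, y) = -3 + P
l(p, A) = -1 - p (l(p, A) = (-3 + 2) - p = -1 - p)
L(Y) = 1/(6 + Y)
q(J) = 4*J² (q(J) = (2*J)² = 4*J²)
-11147 + q(L(l(-4*6, -5))) = -11147 + 4*(1/(6 + (-1 - (-4)*6)))² = -11147 + 4*(1/(6 + (-1 - 1*(-24))))² = -11147 + 4*(1/(6 + (-1 + 24)))² = -11147 + 4*(1/(6 + 23))² = -11147 + 4*(1/29)² = -11147 + 4*(1/841) = -11147 + 4/841 = -9374623/841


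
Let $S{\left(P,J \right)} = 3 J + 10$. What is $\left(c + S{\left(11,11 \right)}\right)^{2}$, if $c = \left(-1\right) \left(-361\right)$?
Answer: $163216$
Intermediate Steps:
$S{\left(P,J \right)} = 10 + 3 J$
$c = 361$
$\left(c + S{\left(11,11 \right)}\right)^{2} = \left(361 + \left(10 + 3 \cdot 11\right)\right)^{2} = \left(361 + \left(10 + 33\right)\right)^{2} = \left(361 + 43\right)^{2} = 404^{2} = 163216$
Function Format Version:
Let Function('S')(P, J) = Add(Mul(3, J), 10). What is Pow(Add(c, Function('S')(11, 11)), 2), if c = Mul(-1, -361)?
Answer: 163216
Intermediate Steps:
Function('S')(P, J) = Add(10, Mul(3, J))
c = 361
Pow(Add(c, Function('S')(11, 11)), 2) = Pow(Add(361, Add(10, Mul(3, 11))), 2) = Pow(Add(361, Add(10, 33)), 2) = Pow(Add(361, 43), 2) = Pow(404, 2) = 163216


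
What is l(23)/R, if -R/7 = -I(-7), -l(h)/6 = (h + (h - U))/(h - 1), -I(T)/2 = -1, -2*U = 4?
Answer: -72/77 ≈ -0.93507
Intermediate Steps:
U = -2 (U = -½*4 = -2)
I(T) = 2 (I(T) = -2*(-1) = 2)
l(h) = -6*(2 + 2*h)/(-1 + h) (l(h) = -6*(h + (h - 1*(-2)))/(h - 1) = -6*(h + (h + 2))/(-1 + h) = -6*(h + (2 + h))/(-1 + h) = -6*(2 + 2*h)/(-1 + h))
R = 14 (R = -(-7)*2 = -7*(-2) = 14)
l(23)/R = (12*(-1 - 1*23)/(-1 + 23))/14 = (12*(-1 - 23)/22)*(1/14) = (12*(1/22)*(-24))*(1/14) = -144/11*1/14 = -72/77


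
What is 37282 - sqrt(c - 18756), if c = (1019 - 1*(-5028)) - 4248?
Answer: 37282 - I*sqrt(16957) ≈ 37282.0 - 130.22*I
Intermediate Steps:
c = 1799 (c = (1019 + 5028) - 4248 = 6047 - 4248 = 1799)
37282 - sqrt(c - 18756) = 37282 - sqrt(1799 - 18756) = 37282 - sqrt(-16957) = 37282 - I*sqrt(16957)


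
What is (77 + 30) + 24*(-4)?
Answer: 11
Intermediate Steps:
(77 + 30) + 24*(-4) = 107 - 96 = 11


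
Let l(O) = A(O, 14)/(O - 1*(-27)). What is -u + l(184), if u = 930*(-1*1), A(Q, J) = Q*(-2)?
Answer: 195862/211 ≈ 928.26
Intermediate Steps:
A(Q, J) = -2*Q
u = -930 (u = 930*(-1) = -930)
l(O) = -2*O/(27 + O) (l(O) = (-2*O)/(O - 1*(-27)) = (-2*O)/(O + 27) = (-2*O)/(27 + O) = -2*O/(27 + O))
-u + l(184) = -1*(-930) - 2*184/(27 + 184) = 930 - 2*184/211 = 930 - 2*184*1/211 = 930 - 368/211 = 195862/211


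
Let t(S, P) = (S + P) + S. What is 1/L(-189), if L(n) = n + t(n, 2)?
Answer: -1/565 ≈ -0.0017699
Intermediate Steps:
t(S, P) = P + 2*S (t(S, P) = (P + S) + S = P + 2*S)
L(n) = 2 + 3*n (L(n) = n + (2 + 2*n) = 2 + 3*n)
1/L(-189) = 1/(2 + 3*(-189)) = 1/(2 - 567) = 1/(-565) = -1/565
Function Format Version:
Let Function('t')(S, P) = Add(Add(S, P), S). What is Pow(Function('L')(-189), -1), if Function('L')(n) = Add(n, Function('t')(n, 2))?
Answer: Rational(-1, 565) ≈ -0.0017699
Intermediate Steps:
Function('t')(S, P) = Add(P, Mul(2, S)) (Function('t')(S, P) = Add(Add(P, S), S) = Add(P, Mul(2, S)))
Function('L')(n) = Add(2, Mul(3, n)) (Function('L')(n) = Add(n, Add(2, Mul(2, n))) = Add(2, Mul(3, n)))
Pow(Function('L')(-189), -1) = Pow(Add(2, Mul(3, -189)), -1) = Pow(Add(2, -567), -1) = Pow(-565, -1) = Rational(-1, 565)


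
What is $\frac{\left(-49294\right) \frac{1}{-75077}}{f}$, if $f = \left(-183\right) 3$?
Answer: $- \frac{49294}{41217273} \approx -0.001196$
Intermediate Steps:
$f = -549$
$\frac{\left(-49294\right) \frac{1}{-75077}}{f} = \frac{\left(-49294\right) \frac{1}{-75077}}{-549} = \left(-49294\right) \left(- \frac{1}{75077}\right) \left(- \frac{1}{549}\right) = \frac{49294}{75077} \left(- \frac{1}{549}\right) = - \frac{49294}{41217273}$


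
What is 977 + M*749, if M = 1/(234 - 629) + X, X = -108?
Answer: -31567174/395 ≈ -79917.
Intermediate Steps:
M = -42661/395 (M = 1/(234 - 629) - 108 = 1/(-395) - 108 = -1/395 - 108 = -42661/395 ≈ -108.00)
977 + M*749 = 977 - 42661/395*749 = 977 - 31953089/395 = -31567174/395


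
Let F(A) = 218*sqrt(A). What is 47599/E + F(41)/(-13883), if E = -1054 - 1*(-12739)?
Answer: 47599/11685 - 218*sqrt(41)/13883 ≈ 3.9730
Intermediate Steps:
E = 11685 (E = -1054 + 12739 = 11685)
47599/E + F(41)/(-13883) = 47599/11685 + (218*sqrt(41))/(-13883) = 47599*(1/11685) + (218*sqrt(41))*(-1/13883) = 47599/11685 - 218*sqrt(41)/13883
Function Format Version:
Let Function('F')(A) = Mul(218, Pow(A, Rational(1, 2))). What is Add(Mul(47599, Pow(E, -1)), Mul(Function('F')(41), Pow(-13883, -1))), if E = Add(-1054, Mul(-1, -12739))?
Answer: Add(Rational(47599, 11685), Mul(Rational(-218, 13883), Pow(41, Rational(1, 2)))) ≈ 3.9730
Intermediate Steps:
E = 11685 (E = Add(-1054, 12739) = 11685)
Add(Mul(47599, Pow(E, -1)), Mul(Function('F')(41), Pow(-13883, -1))) = Add(Mul(47599, Pow(11685, -1)), Mul(Mul(218, Pow(41, Rational(1, 2))), Pow(-13883, -1))) = Add(Mul(47599, Rational(1, 11685)), Mul(Mul(218, Pow(41, Rational(1, 2))), Rational(-1, 13883))) = Add(Rational(47599, 11685), Mul(Rational(-218, 13883), Pow(41, Rational(1, 2))))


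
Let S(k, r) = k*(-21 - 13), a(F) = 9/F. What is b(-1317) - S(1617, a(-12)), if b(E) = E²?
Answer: 1789467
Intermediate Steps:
S(k, r) = -34*k (S(k, r) = k*(-34) = -34*k)
b(-1317) - S(1617, a(-12)) = (-1317)² - (-34)*1617 = 1734489 - 1*(-54978) = 1734489 + 54978 = 1789467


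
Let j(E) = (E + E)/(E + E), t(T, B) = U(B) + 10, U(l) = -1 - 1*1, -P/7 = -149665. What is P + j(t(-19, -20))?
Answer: 1047656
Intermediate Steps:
P = 1047655 (P = -7*(-149665) = 1047655)
U(l) = -2 (U(l) = -1 - 1 = -2)
t(T, B) = 8 (t(T, B) = -2 + 10 = 8)
j(E) = 1 (j(E) = (2*E)/((2*E)) = (2*E)*(1/(2*E)) = 1)
P + j(t(-19, -20)) = 1047655 + 1 = 1047656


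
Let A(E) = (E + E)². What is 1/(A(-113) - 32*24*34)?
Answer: 1/24964 ≈ 4.0058e-5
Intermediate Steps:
A(E) = 4*E² (A(E) = (2*E)² = 4*E²)
1/(A(-113) - 32*24*34) = 1/(4*(-113)² - 32*24*34) = 1/(4*12769 - 768*34) = 1/(51076 - 26112) = 1/24964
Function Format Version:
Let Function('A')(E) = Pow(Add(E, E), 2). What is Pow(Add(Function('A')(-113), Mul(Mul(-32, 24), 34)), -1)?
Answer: Rational(1, 24964) ≈ 4.0058e-5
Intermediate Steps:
Function('A')(E) = Mul(4, Pow(E, 2)) (Function('A')(E) = Pow(Mul(2, E), 2) = Mul(4, Pow(E, 2)))
Pow(Add(Function('A')(-113), Mul(Mul(-32, 24), 34)), -1) = Pow(Add(Mul(4, Pow(-113, 2)), Mul(Mul(-32, 24), 34)), -1) = Pow(Add(Mul(4, 12769), Mul(-768, 34)), -1) = Pow(Add(51076, -26112), -1) = Pow(24964, -1) = Rational(1, 24964)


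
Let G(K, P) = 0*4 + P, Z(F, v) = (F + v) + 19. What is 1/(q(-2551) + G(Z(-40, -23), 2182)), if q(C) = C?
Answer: -1/369 ≈ -0.0027100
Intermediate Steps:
Z(F, v) = 19 + F + v
G(K, P) = P (G(K, P) = 0 + P = P)
1/(q(-2551) + G(Z(-40, -23), 2182)) = 1/(-2551 + 2182) = 1/(-369) = -1/369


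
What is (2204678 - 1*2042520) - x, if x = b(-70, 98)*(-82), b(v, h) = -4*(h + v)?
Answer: 152974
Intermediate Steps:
b(v, h) = -4*h - 4*v
x = 9184 (x = (-4*98 - 4*(-70))*(-82) = (-392 + 280)*(-82) = -112*(-82) = 9184)
(2204678 - 1*2042520) - x = (2204678 - 1*2042520) - 1*9184 = (2204678 - 2042520) - 9184 = 162158 - 9184 = 152974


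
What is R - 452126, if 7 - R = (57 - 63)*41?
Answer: -451873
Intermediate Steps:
R = 253 (R = 7 - (57 - 63)*41 = 7 - (-6)*41 = 7 - 1*(-246) = 7 + 246 = 253)
R - 452126 = 253 - 452126 = -451873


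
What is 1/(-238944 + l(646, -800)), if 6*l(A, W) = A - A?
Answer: -1/238944 ≈ -4.1851e-6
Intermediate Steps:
l(A, W) = 0 (l(A, W) = (A - A)/6 = (⅙)*0 = 0)
1/(-238944 + l(646, -800)) = 1/(-238944 + 0) = 1/(-238944) = -1/238944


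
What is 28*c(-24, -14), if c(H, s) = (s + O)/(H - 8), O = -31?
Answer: 315/8 ≈ 39.375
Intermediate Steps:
c(H, s) = (-31 + s)/(-8 + H) (c(H, s) = (s - 31)/(H - 8) = (-31 + s)/(-8 + H))
28*c(-24, -14) = 28*((-31 - 14)/(-8 - 24)) = 28*(-45/(-32)) = 28*(-1/32*(-45)) = 28*(45/32) = 315/8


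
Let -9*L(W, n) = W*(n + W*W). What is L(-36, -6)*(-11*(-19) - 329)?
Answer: -619200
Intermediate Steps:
L(W, n) = -W*(n + W²)/9 (L(W, n) = -W*(n + W*W)/9 = -W*(n + W²)/9)
L(-36, -6)*(-11*(-19) - 329) = (-⅑*(-36)*(-6 + (-36)²))*(-11*(-19) - 329) = (-⅑*(-36)*(-6 + 1296))*(209 - 329) = -⅑*(-36)*1290*(-120) = 5160*(-120) = -619200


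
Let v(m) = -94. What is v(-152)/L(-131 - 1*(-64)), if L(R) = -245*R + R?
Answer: -47/8174 ≈ -0.0057499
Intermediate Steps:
L(R) = -244*R
v(-152)/L(-131 - 1*(-64)) = -94*(-1/(244*(-131 - 1*(-64)))) = -94*(-1/(244*(-131 + 64))) = -94/((-244*(-67))) = -94/16348 = -94*1/16348 = -47/8174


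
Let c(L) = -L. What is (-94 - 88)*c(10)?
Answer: 1820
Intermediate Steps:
(-94 - 88)*c(10) = (-94 - 88)*(-1*10) = -182*(-10) = 1820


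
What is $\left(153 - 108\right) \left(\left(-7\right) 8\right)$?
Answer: $-2520$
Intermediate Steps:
$\left(153 - 108\right) \left(\left(-7\right) 8\right) = 45 \left(-56\right) = -2520$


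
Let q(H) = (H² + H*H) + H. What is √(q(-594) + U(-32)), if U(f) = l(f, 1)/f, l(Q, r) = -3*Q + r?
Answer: √45124798/8 ≈ 839.69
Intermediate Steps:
l(Q, r) = r - 3*Q
U(f) = (1 - 3*f)/f
q(H) = H + 2*H² (q(H) = (H² + H²) + H = 2*H² + H = H + 2*H²)
√(q(-594) + U(-32)) = √(-594*(1 + 2*(-594)) + (-3 + 1/(-32))) = √(-594*(1 - 1188) + (-3 - 1/32)) = √(-594*(-1187) - 97/32) = √(705078 - 97/32) = √(22562399/32) = √45124798/8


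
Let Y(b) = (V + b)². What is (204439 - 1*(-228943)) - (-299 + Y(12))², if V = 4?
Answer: 431533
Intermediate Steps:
Y(b) = (4 + b)²
(204439 - 1*(-228943)) - (-299 + Y(12))² = (204439 - 1*(-228943)) - (-299 + (4 + 12)²)² = (204439 + 228943) - (-299 + 16²)² = 433382 - (-299 + 256)² = 433382 - 1*(-43)² = 433382 - 1*1849 = 433382 - 1849 = 431533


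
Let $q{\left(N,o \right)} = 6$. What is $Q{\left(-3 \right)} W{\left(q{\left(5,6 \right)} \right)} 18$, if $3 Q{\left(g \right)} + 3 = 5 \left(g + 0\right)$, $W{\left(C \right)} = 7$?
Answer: $-756$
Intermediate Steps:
$Q{\left(g \right)} = -1 + \frac{5 g}{3}$ ($Q{\left(g \right)} = -1 + \frac{5 \left(g + 0\right)}{3} = -1 + \frac{5 g}{3}$)
$Q{\left(-3 \right)} W{\left(q{\left(5,6 \right)} \right)} 18 = \left(-1 + \frac{5}{3} \left(-3\right)\right) 7 \cdot 18 = \left(-1 - 5\right) 7 \cdot 18 = \left(-6\right) 7 \cdot 18 = \left(-42\right) 18 = -756$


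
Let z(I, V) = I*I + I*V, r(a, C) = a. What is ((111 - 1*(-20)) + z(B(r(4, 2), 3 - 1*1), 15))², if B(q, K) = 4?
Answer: 42849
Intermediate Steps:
z(I, V) = I² + I*V
((111 - 1*(-20)) + z(B(r(4, 2), 3 - 1*1), 15))² = ((111 - 1*(-20)) + 4*(4 + 15))² = ((111 + 20) + 4*19)² = (131 + 76)² = 207² = 42849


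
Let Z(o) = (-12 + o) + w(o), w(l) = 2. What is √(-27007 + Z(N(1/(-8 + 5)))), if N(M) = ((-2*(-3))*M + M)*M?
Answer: I*√243146/3 ≈ 164.37*I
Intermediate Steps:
N(M) = 7*M² (N(M) = (6*M + M)*M = (7*M)*M = 7*M²)
Z(o) = -10 + o (Z(o) = (-12 + o) + 2 = -10 + o)
√(-27007 + Z(N(1/(-8 + 5)))) = √(-27007 + (-10 + 7*(1/(-8 + 5))²)) = √(-27007 + (-10 + 7*(1/(-3))²)) = √(-27007 + (-10 + 7*(-⅓)²)) = √(-27007 + (-10 + 7*(⅑))) = √(-27007 + (-10 + 7/9)) = √(-27007 - 83/9) = √(-243146/9) = I*√243146/3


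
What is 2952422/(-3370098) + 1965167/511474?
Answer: 111146049703/37472119662 ≈ 2.9661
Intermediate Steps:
2952422/(-3370098) + 1965167/511474 = 2952422*(-1/3370098) + 1965167*(1/511474) = -1476211/1685049 + 1965167/511474 = 111146049703/37472119662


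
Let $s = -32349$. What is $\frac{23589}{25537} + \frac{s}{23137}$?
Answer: $- \frac{280317720}{590849569} \approx -0.47443$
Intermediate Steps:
$\frac{23589}{25537} + \frac{s}{23137} = \frac{23589}{25537} - \frac{32349}{23137} = - \frac{280317720}{590849569}$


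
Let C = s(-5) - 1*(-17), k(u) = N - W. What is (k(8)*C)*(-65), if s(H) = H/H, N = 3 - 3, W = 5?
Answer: 5850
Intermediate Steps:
N = 0
s(H) = 1
k(u) = -5 (k(u) = 0 - 1*5 = 0 - 5 = -5)
C = 18 (C = 1 - 1*(-17) = 1 + 17 = 18)
(k(8)*C)*(-65) = -5*18*(-65) = -90*(-65) = 5850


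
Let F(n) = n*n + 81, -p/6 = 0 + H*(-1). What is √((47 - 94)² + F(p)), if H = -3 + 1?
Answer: √2434 ≈ 49.336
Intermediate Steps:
H = -2
p = -12 (p = -6*(0 - 2*(-1)) = -6*(0 + 2) = -6*2 = -12)
F(n) = 81 + n² (F(n) = n² + 81 = 81 + n²)
√((47 - 94)² + F(p)) = √((47 - 94)² + (81 + (-12)²)) = √((-47)² + (81 + 144)) = √(2209 + 225) = √2434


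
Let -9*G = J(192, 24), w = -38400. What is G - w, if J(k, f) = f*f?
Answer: 38336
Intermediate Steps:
J(k, f) = f²
G = -64 (G = -⅑*24² = -⅑*576 = -64)
G - w = -64 - 1*(-38400) = -64 + 38400 = 38336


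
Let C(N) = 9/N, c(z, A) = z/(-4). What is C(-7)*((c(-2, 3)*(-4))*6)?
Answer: 108/7 ≈ 15.429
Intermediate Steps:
c(z, A) = -z/4 (c(z, A) = z*(-¼) = -z/4)
C(-7)*((c(-2, 3)*(-4))*6) = (9/(-7))*((-¼*(-2)*(-4))*6) = (9*(-⅐))*(((½)*(-4))*6) = -(-18)*6/7 = -9/7*(-12) = 108/7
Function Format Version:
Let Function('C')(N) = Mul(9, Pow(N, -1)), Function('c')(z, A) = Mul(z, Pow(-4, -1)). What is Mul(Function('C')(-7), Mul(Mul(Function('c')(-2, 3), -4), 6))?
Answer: Rational(108, 7) ≈ 15.429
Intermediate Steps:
Function('c')(z, A) = Mul(Rational(-1, 4), z) (Function('c')(z, A) = Mul(z, Rational(-1, 4)) = Mul(Rational(-1, 4), z))
Mul(Function('C')(-7), Mul(Mul(Function('c')(-2, 3), -4), 6)) = Mul(Mul(9, Pow(-7, -1)), Mul(Mul(Mul(Rational(-1, 4), -2), -4), 6)) = Mul(Mul(9, Rational(-1, 7)), Mul(Mul(Rational(1, 2), -4), 6)) = Mul(Rational(-9, 7), Mul(-2, 6)) = Mul(Rational(-9, 7), -12) = Rational(108, 7)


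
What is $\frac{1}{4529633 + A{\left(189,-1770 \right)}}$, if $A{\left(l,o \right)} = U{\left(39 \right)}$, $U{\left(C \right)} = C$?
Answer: $\frac{1}{4529672} \approx 2.2077 \cdot 10^{-7}$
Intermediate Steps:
$A{\left(l,o \right)} = 39$
$\frac{1}{4529633 + A{\left(189,-1770 \right)}} = \frac{1}{4529633 + 39} = \frac{1}{4529672}$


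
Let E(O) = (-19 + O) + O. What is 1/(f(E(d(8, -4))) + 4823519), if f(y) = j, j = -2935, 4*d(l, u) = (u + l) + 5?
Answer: 1/4820584 ≈ 2.0744e-7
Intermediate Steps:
d(l, u) = 5/4 + l/4 + u/4 (d(l, u) = ((u + l) + 5)/4 = ((l + u) + 5)/4 = (5 + l + u)/4 = 5/4 + l/4 + u/4)
E(O) = -19 + 2*O
f(y) = -2935
1/(f(E(d(8, -4))) + 4823519) = 1/(-2935 + 4823519) = 1/4820584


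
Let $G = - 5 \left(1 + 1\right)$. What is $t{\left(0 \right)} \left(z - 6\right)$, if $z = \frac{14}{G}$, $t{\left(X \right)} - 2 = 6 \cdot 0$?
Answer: $- \frac{74}{5} \approx -14.8$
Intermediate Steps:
$G = -10$ ($G = \left(-5\right) 2 = -10$)
$t{\left(X \right)} = 2$ ($t{\left(X \right)} = 2 + 6 \cdot 0 = 2 + 0 = 2$)
$z = - \frac{7}{5}$ ($z = \frac{14}{-10} = 14 \left(- \frac{1}{10}\right) = - \frac{7}{5} \approx -1.4$)
$t{\left(0 \right)} \left(z - 6\right) = 2 \left(- \frac{7}{5} - 6\right) = 2 \left(- \frac{37}{5}\right) = - \frac{74}{5}$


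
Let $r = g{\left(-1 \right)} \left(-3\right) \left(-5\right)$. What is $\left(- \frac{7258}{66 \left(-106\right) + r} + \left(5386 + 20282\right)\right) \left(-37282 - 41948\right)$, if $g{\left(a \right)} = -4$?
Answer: $- \frac{1195849197265}{588} \approx -2.0338 \cdot 10^{9}$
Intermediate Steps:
$r = -60$ ($r = \left(-4\right) \left(-3\right) \left(-5\right) = 12 \left(-5\right) = -60$)
$\left(- \frac{7258}{66 \left(-106\right) + r} + \left(5386 + 20282\right)\right) \left(-37282 - 41948\right) = \left(- \frac{7258}{66 \left(-106\right) - 60} + \left(5386 + 20282\right)\right) \left(-37282 - 41948\right) = \left(- \frac{7258}{-6996 - 60} + 25668\right) \left(-79230\right) = \left(- \frac{7258}{-7056} + 25668\right) \left(-79230\right) = \left(\left(-7258\right) \left(- \frac{1}{7056}\right) + 25668\right) \left(-79230\right) = \left(\frac{3629}{3528} + 25668\right) \left(-79230\right) = \frac{90560333}{3528} \left(-79230\right) = - \frac{1195849197265}{588}$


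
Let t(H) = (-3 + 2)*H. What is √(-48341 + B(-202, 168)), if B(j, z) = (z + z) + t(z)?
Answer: I*√48173 ≈ 219.48*I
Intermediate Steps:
t(H) = -H
B(j, z) = z (B(j, z) = (z + z) - z = 2*z - z = z)
√(-48341 + B(-202, 168)) = √(-48341 + 168) = √(-48173) = I*√48173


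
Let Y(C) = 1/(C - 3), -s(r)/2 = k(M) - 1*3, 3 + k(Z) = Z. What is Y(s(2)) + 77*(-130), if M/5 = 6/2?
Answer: -210211/21 ≈ -10010.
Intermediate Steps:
M = 15 (M = 5*(6/2) = 5*(6*(½)) = 5*3 = 15)
k(Z) = -3 + Z
s(r) = -18 (s(r) = -2*((-3 + 15) - 1*3) = -2*(12 - 3) = -2*9 = -18)
Y(C) = 1/(-3 + C)
Y(s(2)) + 77*(-130) = 1/(-3 - 18) + 77*(-130) = 1/(-21) - 10010 = -1/21 - 10010 = -210211/21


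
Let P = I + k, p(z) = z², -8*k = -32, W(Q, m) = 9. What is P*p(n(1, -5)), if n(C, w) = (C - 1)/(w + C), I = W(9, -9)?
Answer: 0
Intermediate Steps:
I = 9
k = 4 (k = -⅛*(-32) = 4)
n(C, w) = (-1 + C)/(C + w)
P = 13 (P = 9 + 4 = 13)
P*p(n(1, -5)) = 13*((-1 + 1)/(1 - 5))² = 13*(0/(-4))² = 13*(-¼*0)² = 13*0² = 13*0 = 0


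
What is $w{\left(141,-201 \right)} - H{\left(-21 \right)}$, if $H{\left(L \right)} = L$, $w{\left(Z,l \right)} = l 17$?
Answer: $-3396$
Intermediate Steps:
$w{\left(Z,l \right)} = 17 l$
$w{\left(141,-201 \right)} - H{\left(-21 \right)} = 17 \left(-201\right) - -21 = -3417 + 21 = -3396$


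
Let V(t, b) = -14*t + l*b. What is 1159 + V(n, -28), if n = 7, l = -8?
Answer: 1285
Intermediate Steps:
V(t, b) = -14*t - 8*b
1159 + V(n, -28) = 1159 + (-14*7 - 8*(-28)) = 1159 + (-98 + 224) = 1159 + 126 = 1285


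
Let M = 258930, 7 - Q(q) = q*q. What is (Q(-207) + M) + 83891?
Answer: 299979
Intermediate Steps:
Q(q) = 7 - q**2 (Q(q) = 7 - q*q = 7 - q**2)
(Q(-207) + M) + 83891 = ((7 - 1*(-207)**2) + 258930) + 83891 = ((7 - 1*42849) + 258930) + 83891 = ((7 - 42849) + 258930) + 83891 = (-42842 + 258930) + 83891 = 216088 + 83891 = 299979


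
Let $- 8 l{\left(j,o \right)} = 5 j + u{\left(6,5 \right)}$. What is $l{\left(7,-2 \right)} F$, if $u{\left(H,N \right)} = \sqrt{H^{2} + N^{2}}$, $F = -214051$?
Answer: $\frac{7491785}{8} + \frac{214051 \sqrt{61}}{8} \approx 1.1454 \cdot 10^{6}$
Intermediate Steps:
$l{\left(j,o \right)} = - \frac{5 j}{8} - \frac{\sqrt{61}}{8}$ ($l{\left(j,o \right)} = - \frac{5 j + \sqrt{6^{2} + 5^{2}}}{8} = - \frac{5 j + \sqrt{36 + 25}}{8} = - \frac{5 j + \sqrt{61}}{8} = - \frac{\sqrt{61} + 5 j}{8} = - \frac{5 j}{8} - \frac{\sqrt{61}}{8}$)
$l{\left(7,-2 \right)} F = \left(\left(- \frac{5}{8}\right) 7 - \frac{\sqrt{61}}{8}\right) \left(-214051\right) = \left(- \frac{35}{8} - \frac{\sqrt{61}}{8}\right) \left(-214051\right) = \frac{7491785}{8} + \frac{214051 \sqrt{61}}{8}$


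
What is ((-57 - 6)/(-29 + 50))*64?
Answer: -192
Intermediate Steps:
((-57 - 6)/(-29 + 50))*64 = -63/21*64 = -63*1/21*64 = -3*64 = -192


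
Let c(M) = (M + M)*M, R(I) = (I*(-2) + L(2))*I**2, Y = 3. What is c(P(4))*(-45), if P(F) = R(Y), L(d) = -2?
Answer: -466560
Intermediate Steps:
R(I) = I**2*(-2 - 2*I) (R(I) = (I*(-2) - 2)*I**2 = (-2*I - 2)*I**2 = (-2 - 2*I)*I**2 = I**2*(-2 - 2*I))
P(F) = -72 (P(F) = 2*3**2*(-1 - 1*3) = 2*9*(-1 - 3) = 2*9*(-4) = -72)
c(M) = 2*M**2 (c(M) = (2*M)*M = 2*M**2)
c(P(4))*(-45) = (2*(-72)**2)*(-45) = (2*5184)*(-45) = 10368*(-45) = -466560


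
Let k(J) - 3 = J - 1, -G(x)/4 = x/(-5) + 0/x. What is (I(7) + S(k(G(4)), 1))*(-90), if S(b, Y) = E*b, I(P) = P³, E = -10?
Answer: -26190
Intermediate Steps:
G(x) = 4*x/5 (G(x) = -4*(x/(-5) + 0/x) = -4*(x*(-⅕) + 0) = -4*(-x/5 + 0) = -(-4)*x/5 = 4*x/5)
k(J) = 2 + J (k(J) = 3 + (J - 1) = 3 + (-1 + J) = 2 + J)
S(b, Y) = -10*b
(I(7) + S(k(G(4)), 1))*(-90) = (7³ - 10*(2 + (⅘)*4))*(-90) = (343 - 10*(2 + 16/5))*(-90) = (343 - 10*26/5)*(-90) = (343 - 52)*(-90) = 291*(-90) = -26190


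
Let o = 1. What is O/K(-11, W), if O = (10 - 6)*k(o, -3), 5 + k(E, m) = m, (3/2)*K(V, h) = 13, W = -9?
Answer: -48/13 ≈ -3.6923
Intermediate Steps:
K(V, h) = 26/3 (K(V, h) = (2/3)*13 = 26/3)
k(E, m) = -5 + m
O = -32 (O = (10 - 6)*(-5 - 3) = 4*(-8) = -32)
O/K(-11, W) = -32/26/3 = -32*3/26 = -48/13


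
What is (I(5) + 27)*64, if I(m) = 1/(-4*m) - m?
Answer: 7024/5 ≈ 1404.8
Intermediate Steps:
I(m) = -m - 1/(4*m) (I(m) = -1/(4*m) - m = -m - 1/(4*m))
(I(5) + 27)*64 = ((-1*5 - ¼/5) + 27)*64 = ((-5 - ¼*⅕) + 27)*64 = ((-5 - 1/20) + 27)*64 = (-101/20 + 27)*64 = (439/20)*64 = 7024/5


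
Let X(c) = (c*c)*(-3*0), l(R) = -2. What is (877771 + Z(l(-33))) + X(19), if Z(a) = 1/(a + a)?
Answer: 3511083/4 ≈ 8.7777e+5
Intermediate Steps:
Z(a) = 1/(2*a)
X(c) = 0 (X(c) = c²*0 = 0)
(877771 + Z(l(-33))) + X(19) = (877771 + (½)/(-2)) + 0 = (877771 + (½)*(-½)) + 0 = (877771 - ¼) + 0 = 3511083/4 + 0 = 3511083/4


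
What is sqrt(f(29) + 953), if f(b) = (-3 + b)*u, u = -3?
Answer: 5*sqrt(35) ≈ 29.580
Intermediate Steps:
f(b) = 9 - 3*b (f(b) = (-3 + b)*(-3) = 9 - 3*b)
sqrt(f(29) + 953) = sqrt((9 - 3*29) + 953) = sqrt((9 - 87) + 953) = sqrt(-78 + 953) = sqrt(875) = 5*sqrt(35)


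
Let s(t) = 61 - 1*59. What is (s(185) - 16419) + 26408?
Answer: 9991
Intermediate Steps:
s(t) = 2 (s(t) = 61 - 59 = 2)
(s(185) - 16419) + 26408 = (2 - 16419) + 26408 = -16417 + 26408 = 9991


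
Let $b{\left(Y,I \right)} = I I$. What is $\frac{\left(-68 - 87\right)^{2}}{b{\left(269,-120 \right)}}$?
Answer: $\frac{961}{576} \approx 1.6684$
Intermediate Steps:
$b{\left(Y,I \right)} = I^{2}$
$\frac{\left(-68 - 87\right)^{2}}{b{\left(269,-120 \right)}} = \frac{\left(-68 - 87\right)^{2}}{\left(-120\right)^{2}} = \frac{\left(-155\right)^{2}}{14400} = 24025 \cdot \frac{1}{14400} = \frac{961}{576}$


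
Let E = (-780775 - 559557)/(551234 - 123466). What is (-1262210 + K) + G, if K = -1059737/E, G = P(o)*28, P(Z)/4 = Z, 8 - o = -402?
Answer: -42032529688/47869 ≈ -8.7807e+5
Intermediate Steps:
o = 410 (o = 8 - 1*(-402) = 8 + 402 = 410)
P(Z) = 4*Z
E = -335083/106942 (E = -1340332/427768 = -1340332*1/427768 = -335083/106942 ≈ -3.1333)
G = 45920 (G = (4*410)*28 = 1640*28 = 45920)
K = 16190056322/47869 (K = -1059737/(-335083/106942) = -1059737*(-106942/335083) = 16190056322/47869 ≈ 3.3822e+5)
(-1262210 + K) + G = (-1262210 + 16190056322/47869) + 45920 = -44230674168/47869 + 45920 = -42032529688/47869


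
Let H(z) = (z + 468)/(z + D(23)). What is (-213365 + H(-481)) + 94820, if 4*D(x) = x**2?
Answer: -165370223/1395 ≈ -1.1855e+5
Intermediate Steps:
D(x) = x**2/4
H(z) = (468 + z)/(529/4 + z) (H(z) = (z + 468)/(z + (1/4)*23**2) = (468 + z)/(z + (1/4)*529) = (468 + z)/(z + 529/4) = (468 + z)/(529/4 + z))
(-213365 + H(-481)) + 94820 = (-213365 + 4*(468 - 481)/(529 + 4*(-481))) + 94820 = (-213365 + 4*(-13)/(529 - 1924)) + 94820 = (-213365 + 4*(-13)/(-1395)) + 94820 = (-213365 + 4*(-1/1395)*(-13)) + 94820 = (-213365 + 52/1395) + 94820 = -297644123/1395 + 94820 = -165370223/1395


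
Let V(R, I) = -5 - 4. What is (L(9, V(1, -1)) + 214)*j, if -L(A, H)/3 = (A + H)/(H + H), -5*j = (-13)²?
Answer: -36166/5 ≈ -7233.2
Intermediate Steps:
j = -169/5 (j = -⅕*(-13)² = -⅕*169 = -169/5 ≈ -33.800)
V(R, I) = -9
L(A, H) = -3*(A + H)/(2*H) (L(A, H) = -3*(A + H)/(H + H) = -3*(A + H)/(2*H))
(L(9, V(1, -1)) + 214)*j = ((3/2)*(-1*9 - 1*(-9))/(-9) + 214)*(-169/5) = ((3/2)*(-⅑)*(-9 + 9) + 214)*(-169/5) = ((3/2)*(-⅑)*0 + 214)*(-169/5) = (0 + 214)*(-169/5) = 214*(-169/5) = -36166/5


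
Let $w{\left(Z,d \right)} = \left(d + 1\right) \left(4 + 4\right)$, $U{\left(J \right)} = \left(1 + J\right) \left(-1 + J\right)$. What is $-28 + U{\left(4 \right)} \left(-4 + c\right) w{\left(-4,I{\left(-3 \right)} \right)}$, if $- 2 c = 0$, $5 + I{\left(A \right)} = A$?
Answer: $3332$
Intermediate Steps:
$I{\left(A \right)} = -5 + A$
$c = 0$ ($c = \left(- \frac{1}{2}\right) 0 = 0$)
$w{\left(Z,d \right)} = 8 + 8 d$ ($w{\left(Z,d \right)} = \left(1 + d\right) 8 = 8 + 8 d$)
$-28 + U{\left(4 \right)} \left(-4 + c\right) w{\left(-4,I{\left(-3 \right)} \right)} = -28 + \left(-1 + 4^{2}\right) \left(-4 + 0\right) \left(8 + 8 \left(-5 - 3\right)\right) = -28 + \left(-1 + 16\right) \left(-4\right) \left(8 + 8 \left(-8\right)\right) = -28 + 15 \left(-4\right) \left(8 - 64\right) = -28 - -3360 = -28 + 3360 = 3332$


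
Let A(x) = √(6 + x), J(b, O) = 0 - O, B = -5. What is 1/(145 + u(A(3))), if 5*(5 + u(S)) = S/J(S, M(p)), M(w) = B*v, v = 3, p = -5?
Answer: 25/3501 ≈ 0.0071408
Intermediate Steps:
M(w) = -15 (M(w) = -5*3 = -15)
J(b, O) = -O
u(S) = -5 + S/75 (u(S) = -5 + (S/((-1*(-15))))/5 = -5 + (S/15)/5 = -5 + S/75)
1/(145 + u(A(3))) = 1/(145 + (-5 + √(6 + 3)/75)) = 1/(145 + (-5 + √9/75)) = 1/(145 + (-5 + (1/75)*3)) = 1/(145 + (-5 + 1/25)) = 1/(145 - 124/25) = 1/(3501/25) = 25/3501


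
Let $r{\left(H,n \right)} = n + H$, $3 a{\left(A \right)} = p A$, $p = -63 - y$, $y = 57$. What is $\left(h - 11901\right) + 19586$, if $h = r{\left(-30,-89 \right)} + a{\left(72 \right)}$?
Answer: $4686$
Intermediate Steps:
$p = -120$ ($p = -63 - 57 = -120$)
$a{\left(A \right)} = - 40 A$ ($a{\left(A \right)} = \frac{\left(-120\right) A}{3} = - 40 A$)
$r{\left(H,n \right)} = H + n$
$h = -2999$ ($h = \left(-30 - 89\right) - 2880 = -119 - 2880 = -2999$)
$\left(h - 11901\right) + 19586 = \left(-2999 - 11901\right) + 19586 = -14900 + 19586 = 4686$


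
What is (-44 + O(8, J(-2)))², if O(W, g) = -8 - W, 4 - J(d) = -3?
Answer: 3600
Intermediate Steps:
J(d) = 7 (J(d) = 4 - 1*(-3) = 4 + 3 = 7)
(-44 + O(8, J(-2)))² = (-44 + (-8 - 1*8))² = (-44 + (-8 - 8))² = (-44 - 16)² = (-60)² = 3600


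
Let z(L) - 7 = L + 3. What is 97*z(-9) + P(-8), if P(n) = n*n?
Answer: 161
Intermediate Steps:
P(n) = n²
z(L) = 10 + L (z(L) = 7 + (L + 3) = 7 + (3 + L) = 10 + L)
97*z(-9) + P(-8) = 97*(10 - 9) + (-8)² = 97*1 + 64 = 97 + 64 = 161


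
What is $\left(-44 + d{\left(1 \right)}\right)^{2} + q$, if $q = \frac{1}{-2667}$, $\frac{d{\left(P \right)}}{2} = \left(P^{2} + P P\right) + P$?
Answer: $\frac{3851147}{2667} \approx 1444.0$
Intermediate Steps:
$d{\left(P \right)} = 2 P + 4 P^{2}$ ($d{\left(P \right)} = 2 \left(\left(P^{2} + P P\right) + P\right) = 2 \left(\left(P^{2} + P^{2}\right) + P\right) = 2 \left(2 P^{2} + P\right) = 2 \left(P + 2 P^{2}\right) = 2 P + 4 P^{2}$)
$q = - \frac{1}{2667} \approx -0.00037495$
$\left(-44 + d{\left(1 \right)}\right)^{2} + q = \left(-44 + 2 \cdot 1 \left(1 + 2 \cdot 1\right)\right)^{2} - \frac{1}{2667} = \left(-44 + 2 \cdot 1 \left(1 + 2\right)\right)^{2} - \frac{1}{2667} = \left(-44 + 2 \cdot 1 \cdot 3\right)^{2} - \frac{1}{2667} = \left(-44 + 6\right)^{2} - \frac{1}{2667} = \left(-38\right)^{2} - \frac{1}{2667} = 1444 - \frac{1}{2667} = \frac{3851147}{2667}$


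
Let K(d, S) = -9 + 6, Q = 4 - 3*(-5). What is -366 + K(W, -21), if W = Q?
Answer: -369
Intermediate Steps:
Q = 19 (Q = 4 + 15 = 19)
W = 19
K(d, S) = -3
-366 + K(W, -21) = -366 - 3 = -369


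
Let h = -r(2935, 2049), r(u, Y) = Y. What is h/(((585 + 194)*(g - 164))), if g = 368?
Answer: -683/52972 ≈ -0.012894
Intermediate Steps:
h = -2049 (h = -1*2049 = -2049)
h/(((585 + 194)*(g - 164))) = -2049*1/((368 - 164)*(585 + 194)) = -2049/(779*204) = -2049/158916 = -2049*1/158916 = -683/52972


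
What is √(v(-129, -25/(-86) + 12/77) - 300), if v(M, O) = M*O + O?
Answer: 2*I*√978854107/3311 ≈ 18.899*I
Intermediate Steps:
v(M, O) = O + M*O
√(v(-129, -25/(-86) + 12/77) - 300) = √((-25/(-86) + 12/77)*(1 - 129) - 300) = √((-25*(-1/86) + 12*(1/77))*(-128) - 300) = √((25/86 + 12/77)*(-128) - 300) = √((2957/6622)*(-128) - 300) = √(-189248/3311 - 300) = √(-1182548/3311) = 2*I*√978854107/3311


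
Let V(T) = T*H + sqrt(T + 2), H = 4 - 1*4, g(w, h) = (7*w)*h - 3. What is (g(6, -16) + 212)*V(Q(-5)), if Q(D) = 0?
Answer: -463*sqrt(2) ≈ -654.78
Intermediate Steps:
g(w, h) = -3 + 7*h*w (g(w, h) = 7*h*w - 3 = -3 + 7*h*w)
H = 0 (H = 4 - 4 = 0)
V(T) = sqrt(2 + T) (V(T) = T*0 + sqrt(T + 2) = 0 + sqrt(2 + T) = sqrt(2 + T))
(g(6, -16) + 212)*V(Q(-5)) = ((-3 + 7*(-16)*6) + 212)*sqrt(2 + 0) = ((-3 - 672) + 212)*sqrt(2) = (-675 + 212)*sqrt(2) = -463*sqrt(2)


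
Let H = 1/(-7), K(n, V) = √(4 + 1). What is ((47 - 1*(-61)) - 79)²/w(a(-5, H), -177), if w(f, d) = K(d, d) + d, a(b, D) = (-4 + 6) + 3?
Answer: -148857/31324 - 841*√5/31324 ≈ -4.8122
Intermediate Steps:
K(n, V) = √5
H = -⅐ ≈ -0.14286
a(b, D) = 5 (a(b, D) = 2 + 3 = 5)
w(f, d) = d + √5 (w(f, d) = √5 + d = d + √5)
((47 - 1*(-61)) - 79)²/w(a(-5, H), -177) = ((47 - 1*(-61)) - 79)²/(-177 + √5) = ((47 + 61) - 79)²/(-177 + √5) = (108 - 79)²/(-177 + √5) = 29²/(-177 + √5) = 841/(-177 + √5)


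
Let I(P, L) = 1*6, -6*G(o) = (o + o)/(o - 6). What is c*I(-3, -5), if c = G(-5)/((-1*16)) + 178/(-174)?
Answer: -15519/2552 ≈ -6.0811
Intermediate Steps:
G(o) = -o/(3*(-6 + o)) (G(o) = -(o + o)/(6*(o - 6)) = -2*o/(6*(-6 + o)) = -o/(3*(-6 + o)))
I(P, L) = 6
c = -5173/5104 (c = (-1*(-5)/(-18 + 3*(-5)))/((-1*16)) + 178/(-174) = -1*(-5)/(-18 - 15)/(-16) + 178*(-1/174) = -1*(-5)/(-33)*(-1/16) - 89/87 = -1*(-5)*(-1/33)*(-1/16) - 89/87 = -5/33*(-1/16) - 89/87 = 5/528 - 89/87 = -5173/5104 ≈ -1.0135)
c*I(-3, -5) = -5173/5104*6 = -15519/2552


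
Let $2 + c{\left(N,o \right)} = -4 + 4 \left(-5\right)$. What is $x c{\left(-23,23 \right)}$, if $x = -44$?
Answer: $1144$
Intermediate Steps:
$c{\left(N,o \right)} = -26$ ($c{\left(N,o \right)} = -2 + \left(-4 + 4 \left(-5\right)\right) = -2 - 24 = -26$)
$x c{\left(-23,23 \right)} = \left(-44\right) \left(-26\right) = 1144$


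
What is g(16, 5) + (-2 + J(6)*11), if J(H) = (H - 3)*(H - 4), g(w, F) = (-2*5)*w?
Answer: -96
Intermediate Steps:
g(w, F) = -10*w
J(H) = (-4 + H)*(-3 + H) (J(H) = (-3 + H)*(-4 + H) = (-4 + H)*(-3 + H))
g(16, 5) + (-2 + J(6)*11) = -10*16 + (-2 + (12 + 6² - 7*6)*11) = -160 + (-2 + (12 + 36 - 42)*11) = -160 + (-2 + 6*11) = -160 + (-2 + 66) = -160 + 64 = -96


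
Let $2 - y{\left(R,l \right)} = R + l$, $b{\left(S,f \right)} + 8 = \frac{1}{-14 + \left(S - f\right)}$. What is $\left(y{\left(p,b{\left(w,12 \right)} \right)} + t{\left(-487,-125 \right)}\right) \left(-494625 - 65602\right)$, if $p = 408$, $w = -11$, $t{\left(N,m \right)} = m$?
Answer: $\frac{10840392450}{37} \approx 2.9298 \cdot 10^{8}$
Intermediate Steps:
$b{\left(S,f \right)} = -8 + \frac{1}{-14 + S - f}$ ($b{\left(S,f \right)} = -8 + \frac{1}{-14 + \left(S - f\right)} = -8 + \frac{1}{-14 + S - f}$)
$y{\left(R,l \right)} = 2 - R - l$ ($y{\left(R,l \right)} = 2 - \left(R + l\right) = 2 - R - l$)
$\left(y{\left(p,b{\left(w,12 \right)} \right)} + t{\left(-487,-125 \right)}\right) \left(-494625 - 65602\right) = \left(\left(2 - 408 - \frac{-113 - 96 + 8 \left(-11\right)}{14 + 12 - -11}\right) - 125\right) \left(-494625 - 65602\right) = \left(\left(2 - 408 - \frac{-113 - 96 - 88}{14 + 12 + 11}\right) - 125\right) \left(-560227\right) = \left(\left(2 - 408 - \frac{1}{37} \left(-297\right)\right) - 125\right) \left(-560227\right) = \left(\left(2 - 408 - - \frac{297}{37}\right) - 125\right) \left(-560227\right) = \left(\left(2 - 408 + \frac{297}{37}\right) - 125\right) \left(-560227\right) = \left(- \frac{14725}{37} - 125\right) \left(-560227\right) = \left(- \frac{19350}{37}\right) \left(-560227\right) = \frac{10840392450}{37}$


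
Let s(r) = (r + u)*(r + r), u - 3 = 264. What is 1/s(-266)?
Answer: -1/532 ≈ -0.0018797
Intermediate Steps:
u = 267 (u = 3 + 264 = 267)
s(r) = 2*r*(267 + r) (s(r) = (r + 267)*(r + r) = (267 + r)*(2*r) = 2*r*(267 + r))
1/s(-266) = 1/(2*(-266)*(267 - 266)) = 1/(2*(-266)*1) = 1/(-532) = -1/532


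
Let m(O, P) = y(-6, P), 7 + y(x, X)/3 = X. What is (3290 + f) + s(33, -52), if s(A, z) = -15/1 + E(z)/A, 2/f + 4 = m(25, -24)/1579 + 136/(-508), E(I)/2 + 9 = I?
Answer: 93649918259/28631757 ≈ 3270.8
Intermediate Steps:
y(x, X) = -21 + 3*X
E(I) = -18 + 2*I
m(O, P) = -21 + 3*P
f = -401066/867629 (f = 2/(-4 + ((-21 + 3*(-24))/1579 + 136/(-508))) = 2/(-4 + ((-21 - 72)*(1/1579) + 136*(-1/508))) = 2/(-4 + (-93*1/1579 - 34/127)) = 2/(-4 + (-93/1579 - 34/127)) = 2/(-4 - 65497/200533) = 2/(-867629/200533) = 2*(-200533/867629) = -401066/867629 ≈ -0.46226)
s(A, z) = -15 + (-18 + 2*z)/A (s(A, z) = -15/1 + (-18 + 2*z)/A = -15*1 + (-18 + 2*z)/A = -15 + (-18 + 2*z)/A)
(3290 + f) + s(33, -52) = (3290 - 401066/867629) + (-18 - 15*33 + 2*(-52))/33 = 2854098344/867629 + (-18 - 495 - 104)/33 = 2854098344/867629 + (1/33)*(-617) = 2854098344/867629 - 617/33 = 93649918259/28631757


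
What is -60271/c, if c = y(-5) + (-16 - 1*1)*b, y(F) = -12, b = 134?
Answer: 60271/2290 ≈ 26.319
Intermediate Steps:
c = -2290 (c = -12 + (-16 - 1*1)*134 = -12 + (-16 - 1)*134 = -12 - 17*134 = -12 - 2278 = -2290)
-60271/c = -60271/(-2290) = -60271*(-1/2290) = 60271/2290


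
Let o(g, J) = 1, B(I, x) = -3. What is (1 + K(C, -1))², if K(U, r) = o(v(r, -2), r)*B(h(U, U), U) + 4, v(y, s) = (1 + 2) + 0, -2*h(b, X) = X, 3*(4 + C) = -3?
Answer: 4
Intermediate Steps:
C = -5 (C = -4 + (⅓)*(-3) = -4 - 1 = -5)
h(b, X) = -X/2
v(y, s) = 3 (v(y, s) = 3 + 0 = 3)
K(U, r) = 1 (K(U, r) = 1*(-3) + 4 = -3 + 4 = 1)
(1 + K(C, -1))² = (1 + 1)² = 2² = 4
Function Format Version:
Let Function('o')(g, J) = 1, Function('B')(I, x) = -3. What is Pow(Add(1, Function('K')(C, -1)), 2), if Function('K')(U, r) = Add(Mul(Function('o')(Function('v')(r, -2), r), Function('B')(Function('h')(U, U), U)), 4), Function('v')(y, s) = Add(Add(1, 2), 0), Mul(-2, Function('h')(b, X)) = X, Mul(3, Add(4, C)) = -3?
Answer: 4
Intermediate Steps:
C = -5 (C = Add(-4, Mul(Rational(1, 3), -3)) = Add(-4, -1) = -5)
Function('h')(b, X) = Mul(Rational(-1, 2), X)
Function('v')(y, s) = 3 (Function('v')(y, s) = Add(3, 0) = 3)
Function('K')(U, r) = 1 (Function('K')(U, r) = Add(Mul(1, -3), 4) = Add(-3, 4) = 1)
Pow(Add(1, Function('K')(C, -1)), 2) = Pow(Add(1, 1), 2) = Pow(2, 2) = 4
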